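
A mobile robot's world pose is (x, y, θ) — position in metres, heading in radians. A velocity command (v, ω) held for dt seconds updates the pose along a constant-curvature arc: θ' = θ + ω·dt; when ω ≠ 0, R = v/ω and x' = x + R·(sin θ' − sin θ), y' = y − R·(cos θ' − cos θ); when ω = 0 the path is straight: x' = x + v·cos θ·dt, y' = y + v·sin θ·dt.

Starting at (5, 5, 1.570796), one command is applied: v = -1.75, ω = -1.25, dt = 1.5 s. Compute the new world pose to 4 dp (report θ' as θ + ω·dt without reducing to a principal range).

(3.1807, 3.6643, -0.3042)

θ' = 1.5708 + -1.25·1.5 = -0.3042
R = v/ω = -1.75/-1.25 = 1.4000
x' = 5 + 1.4000·(sin -0.3042 − sin 1.5708) = 3.1807
y' = 5 − 1.4000·(cos -0.3042 − cos 1.5708) = 3.6643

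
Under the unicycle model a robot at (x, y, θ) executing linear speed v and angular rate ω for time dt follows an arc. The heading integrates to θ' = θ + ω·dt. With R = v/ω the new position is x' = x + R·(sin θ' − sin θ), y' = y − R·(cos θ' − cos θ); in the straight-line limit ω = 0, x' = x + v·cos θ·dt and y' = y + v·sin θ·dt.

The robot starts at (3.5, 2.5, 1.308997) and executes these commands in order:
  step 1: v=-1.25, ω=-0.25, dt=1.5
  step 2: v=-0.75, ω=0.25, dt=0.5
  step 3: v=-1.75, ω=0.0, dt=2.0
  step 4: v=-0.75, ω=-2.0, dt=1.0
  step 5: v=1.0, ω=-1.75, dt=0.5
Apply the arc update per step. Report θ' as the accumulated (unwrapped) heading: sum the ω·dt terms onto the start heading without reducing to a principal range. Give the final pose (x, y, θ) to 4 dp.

(0.2352, -3.0577, -1.8160)

step 1: θ'=0.9340 (R=5.0000) → pose (2.6904, 0.8210, 0.9340)
step 2: θ'=1.0590 (R=-3.0000) → pose (2.4868, 0.5063, 1.0590)
step 3: θ'=1.0590 (straight) → pose (0.7727, -2.5452, 1.0590)
step 4: θ'=-0.9410 (R=0.3750) → pose (0.1427, -2.5824, -0.9410)
step 5: θ'=-1.8160 (R=-0.5714) → pose (0.2352, -3.0577, -1.8160)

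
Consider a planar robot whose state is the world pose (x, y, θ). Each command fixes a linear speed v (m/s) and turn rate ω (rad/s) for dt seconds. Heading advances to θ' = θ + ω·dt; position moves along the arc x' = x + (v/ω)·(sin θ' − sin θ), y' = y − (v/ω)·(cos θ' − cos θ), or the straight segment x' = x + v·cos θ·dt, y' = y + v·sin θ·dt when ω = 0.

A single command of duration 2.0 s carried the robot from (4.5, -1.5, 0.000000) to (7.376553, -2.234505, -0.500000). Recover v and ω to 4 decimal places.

Δθ = -0.500000 − 0.000000 = -0.500000
ω = Δθ/dt = -0.500000/2.0 = -0.2500
R = Δx/(sin θ' − sin θ) = -6.0000
v = R·ω = -6.0000·-0.2500 = 1.5000

v = 1.5000, ω = -0.2500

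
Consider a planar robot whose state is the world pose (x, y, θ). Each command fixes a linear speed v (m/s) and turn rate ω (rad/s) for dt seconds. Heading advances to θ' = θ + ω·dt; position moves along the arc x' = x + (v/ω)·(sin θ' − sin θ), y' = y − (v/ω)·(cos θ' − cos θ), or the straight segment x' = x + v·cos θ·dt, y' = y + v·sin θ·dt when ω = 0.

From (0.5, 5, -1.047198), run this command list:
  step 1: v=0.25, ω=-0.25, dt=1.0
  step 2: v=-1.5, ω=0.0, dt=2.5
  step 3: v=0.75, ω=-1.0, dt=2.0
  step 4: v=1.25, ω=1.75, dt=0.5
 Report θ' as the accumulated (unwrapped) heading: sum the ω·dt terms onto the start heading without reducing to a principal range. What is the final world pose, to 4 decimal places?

(-1.8362, 7.2688, -2.4222)

step 1: θ'=-1.2972 (R=-1.0000) → pose (0.5968, 4.7702, -1.2972)
step 2: θ'=-1.2972 (straight) → pose (-0.4165, 8.3807, -1.2972)
step 3: θ'=-3.2972 (R=-0.7500) → pose (-1.2548, 7.4371, -3.2972)
step 4: θ'=-2.4222 (R=0.7143) → pose (-1.8362, 7.2688, -2.4222)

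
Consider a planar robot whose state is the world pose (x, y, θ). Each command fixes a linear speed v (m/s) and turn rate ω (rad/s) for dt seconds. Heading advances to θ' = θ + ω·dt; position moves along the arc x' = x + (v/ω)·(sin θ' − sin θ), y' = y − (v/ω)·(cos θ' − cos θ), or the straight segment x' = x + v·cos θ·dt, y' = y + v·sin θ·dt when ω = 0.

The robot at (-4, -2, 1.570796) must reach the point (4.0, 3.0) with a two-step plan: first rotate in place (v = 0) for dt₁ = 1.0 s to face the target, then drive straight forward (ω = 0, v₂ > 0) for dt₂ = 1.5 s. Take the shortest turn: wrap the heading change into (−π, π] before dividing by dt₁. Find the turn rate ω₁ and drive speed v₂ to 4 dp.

ω₁ = -1.0122, v₂ = 6.2893

heading to target = atan2(3−-2, 4−-4) = 0.5586
Δθ = wrap(0.5586 − 1.5708) = -1.0122; ω₁ = Δθ/dt₁ = -1.0122
distance = √((4−-4)² + (3−-2)²) = 9.4340; v₂ = distance/dt₂ = 6.2893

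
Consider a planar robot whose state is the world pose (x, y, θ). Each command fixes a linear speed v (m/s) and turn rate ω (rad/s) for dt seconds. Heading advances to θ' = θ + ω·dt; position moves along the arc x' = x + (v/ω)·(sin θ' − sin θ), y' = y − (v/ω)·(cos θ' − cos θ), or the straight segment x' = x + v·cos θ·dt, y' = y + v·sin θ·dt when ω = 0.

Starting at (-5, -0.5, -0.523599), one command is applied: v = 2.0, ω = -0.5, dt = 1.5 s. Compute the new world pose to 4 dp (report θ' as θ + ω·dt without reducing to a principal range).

(-3.1754, -2.7927, -1.2736)

θ' = -0.5236 + -0.5·1.5 = -1.2736
R = v/ω = 2.0/-0.5 = -4.0000
x' = -5 + -4.0000·(sin -1.2736 − sin -0.5236) = -3.1754
y' = -0.5 − -4.0000·(cos -1.2736 − cos -0.5236) = -2.7927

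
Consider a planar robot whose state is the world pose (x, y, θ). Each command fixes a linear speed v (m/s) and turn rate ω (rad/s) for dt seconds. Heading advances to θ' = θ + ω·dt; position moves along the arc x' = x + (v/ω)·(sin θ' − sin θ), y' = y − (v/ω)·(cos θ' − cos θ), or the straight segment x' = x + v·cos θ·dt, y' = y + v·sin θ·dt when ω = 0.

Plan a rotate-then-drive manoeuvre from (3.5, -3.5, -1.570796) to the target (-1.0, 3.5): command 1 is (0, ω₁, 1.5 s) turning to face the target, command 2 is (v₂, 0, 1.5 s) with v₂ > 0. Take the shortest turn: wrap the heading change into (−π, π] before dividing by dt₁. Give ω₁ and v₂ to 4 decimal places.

heading to target = atan2(3.5−-3.5, -1−3.5) = 2.1421
Δθ = wrap(2.1421 − -1.5708) = -2.5703; ω₁ = Δθ/dt₁ = -1.7135
distance = √((-1−3.5)² + (3.5−-3.5)²) = 8.3217; v₂ = distance/dt₂ = 5.5478

ω₁ = -1.7135, v₂ = 5.5478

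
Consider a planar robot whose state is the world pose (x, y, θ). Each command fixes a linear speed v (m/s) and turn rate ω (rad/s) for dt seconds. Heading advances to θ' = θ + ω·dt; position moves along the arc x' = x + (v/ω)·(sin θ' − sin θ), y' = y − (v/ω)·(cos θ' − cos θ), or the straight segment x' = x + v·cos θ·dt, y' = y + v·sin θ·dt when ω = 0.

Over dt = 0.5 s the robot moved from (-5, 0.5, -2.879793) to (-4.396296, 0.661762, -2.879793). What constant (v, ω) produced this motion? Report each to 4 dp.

Δθ = -2.879793 − -2.879793 = 0.000000
ω = Δθ/dt = 0.000000/0.5 = 0.0000
ω = 0 → v = (Δx·cos θ + Δy·sin θ)/dt = -1.2500

v = -1.2500, ω = 0.0000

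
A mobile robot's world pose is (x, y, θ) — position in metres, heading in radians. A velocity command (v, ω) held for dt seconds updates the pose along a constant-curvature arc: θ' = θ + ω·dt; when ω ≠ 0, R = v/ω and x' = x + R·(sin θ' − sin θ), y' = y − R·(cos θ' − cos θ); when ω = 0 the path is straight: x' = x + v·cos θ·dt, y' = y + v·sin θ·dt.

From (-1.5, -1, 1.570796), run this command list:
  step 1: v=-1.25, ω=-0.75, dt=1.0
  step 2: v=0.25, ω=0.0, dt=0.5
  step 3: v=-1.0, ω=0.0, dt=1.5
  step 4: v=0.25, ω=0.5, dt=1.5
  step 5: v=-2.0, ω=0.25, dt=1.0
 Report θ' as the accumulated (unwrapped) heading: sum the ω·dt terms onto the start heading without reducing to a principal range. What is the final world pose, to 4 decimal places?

step 1: θ'=0.8208 (R=1.6667) → pose (-1.9472, -2.1361, 0.8208)
step 2: θ'=0.8208 (straight) → pose (-1.8620, -2.0446, 0.8208)
step 3: θ'=0.8208 (straight) → pose (-2.8844, -3.1421, 0.8208)
step 4: θ'=1.5708 (R=0.5000) → pose (-2.7503, -2.8013, 1.5708)
step 5: θ'=1.8208 (R=-8.0000) → pose (-2.5016, -4.7805, 1.8208)

(-2.5016, -4.7805, 1.8208)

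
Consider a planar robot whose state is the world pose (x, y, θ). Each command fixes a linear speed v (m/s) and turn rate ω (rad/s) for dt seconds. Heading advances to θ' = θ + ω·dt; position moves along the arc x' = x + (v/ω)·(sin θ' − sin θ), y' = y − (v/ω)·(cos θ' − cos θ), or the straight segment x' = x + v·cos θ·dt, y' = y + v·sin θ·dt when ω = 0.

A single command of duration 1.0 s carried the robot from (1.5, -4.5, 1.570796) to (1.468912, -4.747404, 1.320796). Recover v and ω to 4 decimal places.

v = -0.2500, ω = -0.2500

Δθ = 1.320796 − 1.570796 = -0.250000
ω = Δθ/dt = -0.250000/1.0 = -0.2500
R = −Δy/(cos θ' − cos θ) = 1.0000
v = R·ω = 1.0000·-0.2500 = -0.2500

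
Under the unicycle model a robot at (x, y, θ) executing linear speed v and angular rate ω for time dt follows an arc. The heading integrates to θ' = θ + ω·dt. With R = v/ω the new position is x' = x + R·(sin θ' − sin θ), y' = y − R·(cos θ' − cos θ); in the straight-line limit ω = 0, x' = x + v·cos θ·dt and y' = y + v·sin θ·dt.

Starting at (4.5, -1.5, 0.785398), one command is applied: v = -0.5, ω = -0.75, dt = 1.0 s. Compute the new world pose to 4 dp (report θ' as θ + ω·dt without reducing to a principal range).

θ' = 0.7854 + -0.75·1.0 = 0.0354
R = v/ω = -0.5/-0.75 = 0.6667
x' = 4.5 + 0.6667·(sin 0.0354 − sin 0.7854) = 4.0522
y' = -1.5 − 0.6667·(cos 0.0354 − cos 0.7854) = -1.6948

(4.0522, -1.6948, 0.0354)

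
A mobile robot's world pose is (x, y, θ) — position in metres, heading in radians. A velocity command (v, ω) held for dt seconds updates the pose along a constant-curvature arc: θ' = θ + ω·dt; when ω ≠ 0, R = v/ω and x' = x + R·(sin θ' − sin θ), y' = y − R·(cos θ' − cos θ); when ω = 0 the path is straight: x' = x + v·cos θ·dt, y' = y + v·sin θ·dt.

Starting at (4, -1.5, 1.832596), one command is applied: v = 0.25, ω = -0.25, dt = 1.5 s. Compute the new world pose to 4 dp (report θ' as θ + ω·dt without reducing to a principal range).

(3.9723, -1.1282, 1.4576)

θ' = 1.8326 + -0.25·1.5 = 1.4576
R = v/ω = 0.25/-0.25 = -1.0000
x' = 4 + -1.0000·(sin 1.4576 − sin 1.8326) = 3.9723
y' = -1.5 − -1.0000·(cos 1.4576 − cos 1.8326) = -1.1282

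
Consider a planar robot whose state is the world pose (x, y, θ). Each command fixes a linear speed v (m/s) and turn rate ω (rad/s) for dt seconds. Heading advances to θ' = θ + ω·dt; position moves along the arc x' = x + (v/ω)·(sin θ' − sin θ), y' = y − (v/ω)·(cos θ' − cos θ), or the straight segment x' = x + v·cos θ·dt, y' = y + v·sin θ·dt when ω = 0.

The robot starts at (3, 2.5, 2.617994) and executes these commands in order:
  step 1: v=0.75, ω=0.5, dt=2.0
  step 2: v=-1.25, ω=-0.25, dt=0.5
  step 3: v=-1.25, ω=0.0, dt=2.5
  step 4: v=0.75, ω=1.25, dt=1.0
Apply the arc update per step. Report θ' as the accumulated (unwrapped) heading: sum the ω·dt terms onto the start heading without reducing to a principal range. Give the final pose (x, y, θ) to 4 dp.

step 1: θ'=3.6180 (R=1.5000) → pose (1.5621, 2.5339, 3.6180)
step 2: θ'=3.4930 (R=5.0000) → pose (2.1340, 2.7851, 3.4930)
step 3: θ'=3.4930 (straight) → pose (5.0680, 3.8608, 3.4930)
step 4: θ'=4.7430 (R=0.6000) → pose (4.6748, 3.2791, 4.7430)

(4.6748, 3.2791, 4.7430)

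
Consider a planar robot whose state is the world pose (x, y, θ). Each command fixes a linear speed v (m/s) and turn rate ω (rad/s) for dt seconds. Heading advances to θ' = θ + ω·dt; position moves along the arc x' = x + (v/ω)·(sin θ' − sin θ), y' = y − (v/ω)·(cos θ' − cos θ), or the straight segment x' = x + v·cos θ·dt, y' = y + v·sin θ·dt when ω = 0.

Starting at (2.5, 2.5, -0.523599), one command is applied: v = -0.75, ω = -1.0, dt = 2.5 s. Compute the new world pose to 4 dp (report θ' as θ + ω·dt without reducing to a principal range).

θ' = -0.5236 + -1.0·2.5 = -3.0236
R = v/ω = -0.75/-1.0 = 0.7500
x' = 2.5 + 0.7500·(sin -3.0236 − sin -0.5236) = 2.7867
y' = 2.5 − 0.7500·(cos -3.0236 − cos -0.5236) = 3.8943

(2.7867, 3.8943, -3.0236)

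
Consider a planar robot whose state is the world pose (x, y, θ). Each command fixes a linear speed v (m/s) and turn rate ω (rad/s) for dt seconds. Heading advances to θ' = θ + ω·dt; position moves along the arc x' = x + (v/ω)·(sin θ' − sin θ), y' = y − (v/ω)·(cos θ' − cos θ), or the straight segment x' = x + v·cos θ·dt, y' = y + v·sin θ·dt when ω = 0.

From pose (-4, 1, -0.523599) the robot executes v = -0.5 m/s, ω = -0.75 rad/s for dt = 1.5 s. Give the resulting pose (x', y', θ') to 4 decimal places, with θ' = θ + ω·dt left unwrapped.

(-4.3313, 1.6292, -1.6486)

θ' = -0.5236 + -0.75·1.5 = -1.6486
R = v/ω = -0.5/-0.75 = 0.6667
x' = -4 + 0.6667·(sin -1.6486 − sin -0.5236) = -4.3313
y' = 1 − 0.6667·(cos -1.6486 − cos -0.5236) = 1.6292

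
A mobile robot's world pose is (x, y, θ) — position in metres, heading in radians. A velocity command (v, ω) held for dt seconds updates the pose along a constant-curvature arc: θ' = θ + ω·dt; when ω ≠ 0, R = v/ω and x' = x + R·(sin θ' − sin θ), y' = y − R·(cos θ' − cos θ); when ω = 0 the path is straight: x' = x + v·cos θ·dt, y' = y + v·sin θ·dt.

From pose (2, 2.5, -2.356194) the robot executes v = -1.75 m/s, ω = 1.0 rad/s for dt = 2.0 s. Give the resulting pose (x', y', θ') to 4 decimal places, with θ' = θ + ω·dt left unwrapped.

(1.3728, 5.3776, -0.3562)

θ' = -2.3562 + 1.0·2.0 = -0.3562
R = v/ω = -1.75/1.0 = -1.7500
x' = 2 + -1.7500·(sin -0.3562 − sin -2.3562) = 1.3728
y' = 2.5 − -1.7500·(cos -0.3562 − cos -2.3562) = 5.3776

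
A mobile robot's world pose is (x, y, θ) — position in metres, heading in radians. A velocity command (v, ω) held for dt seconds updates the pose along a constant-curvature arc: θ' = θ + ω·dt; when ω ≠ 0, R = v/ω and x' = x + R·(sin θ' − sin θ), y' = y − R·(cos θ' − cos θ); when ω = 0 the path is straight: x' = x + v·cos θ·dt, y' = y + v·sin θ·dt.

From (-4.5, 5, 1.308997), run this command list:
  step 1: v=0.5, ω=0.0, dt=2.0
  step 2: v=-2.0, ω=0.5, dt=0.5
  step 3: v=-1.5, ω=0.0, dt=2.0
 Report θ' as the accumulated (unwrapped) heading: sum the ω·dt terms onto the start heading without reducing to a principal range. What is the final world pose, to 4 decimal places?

step 1: θ'=1.3090 (straight) → pose (-4.2412, 5.9659, 1.3090)
step 2: θ'=1.5590 (R=-4.0000) → pose (-4.3772, 4.9778, 1.5590)
step 3: θ'=1.5590 (straight) → pose (-4.4126, 1.9781, 1.5590)

(-4.4126, 1.9781, 1.5590)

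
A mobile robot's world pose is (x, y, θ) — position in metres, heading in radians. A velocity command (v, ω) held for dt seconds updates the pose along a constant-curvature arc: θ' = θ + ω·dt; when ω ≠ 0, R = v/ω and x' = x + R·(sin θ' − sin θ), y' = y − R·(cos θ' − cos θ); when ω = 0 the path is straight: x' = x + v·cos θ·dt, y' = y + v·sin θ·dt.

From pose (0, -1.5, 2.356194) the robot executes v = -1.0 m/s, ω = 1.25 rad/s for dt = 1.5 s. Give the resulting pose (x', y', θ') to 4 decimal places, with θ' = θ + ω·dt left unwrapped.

(1.2748, -1.3046, 4.2312)

θ' = 2.3562 + 1.25·1.5 = 4.2312
R = v/ω = -1.0/1.25 = -0.8000
x' = 0 + -0.8000·(sin 4.2312 − sin 2.3562) = 1.2748
y' = -1.5 − -0.8000·(cos 4.2312 − cos 2.3562) = -1.3046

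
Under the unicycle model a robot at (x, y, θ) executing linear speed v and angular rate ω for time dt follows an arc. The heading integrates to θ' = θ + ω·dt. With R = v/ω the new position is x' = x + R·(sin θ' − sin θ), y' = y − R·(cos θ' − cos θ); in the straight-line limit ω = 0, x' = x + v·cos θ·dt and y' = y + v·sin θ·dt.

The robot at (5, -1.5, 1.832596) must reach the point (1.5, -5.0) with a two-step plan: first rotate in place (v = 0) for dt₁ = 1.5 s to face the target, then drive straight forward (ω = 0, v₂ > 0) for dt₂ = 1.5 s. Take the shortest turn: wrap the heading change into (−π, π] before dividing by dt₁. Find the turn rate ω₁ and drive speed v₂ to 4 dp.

ω₁ = 1.3963, v₂ = 3.2998

heading to target = atan2(-5−-1.5, 1.5−5) = -2.3562
Δθ = wrap(-2.3562 − 1.8326) = 2.0944; ω₁ = Δθ/dt₁ = 1.3963
distance = √((1.5−5)² + (-5−-1.5)²) = 4.9497; v₂ = distance/dt₂ = 3.2998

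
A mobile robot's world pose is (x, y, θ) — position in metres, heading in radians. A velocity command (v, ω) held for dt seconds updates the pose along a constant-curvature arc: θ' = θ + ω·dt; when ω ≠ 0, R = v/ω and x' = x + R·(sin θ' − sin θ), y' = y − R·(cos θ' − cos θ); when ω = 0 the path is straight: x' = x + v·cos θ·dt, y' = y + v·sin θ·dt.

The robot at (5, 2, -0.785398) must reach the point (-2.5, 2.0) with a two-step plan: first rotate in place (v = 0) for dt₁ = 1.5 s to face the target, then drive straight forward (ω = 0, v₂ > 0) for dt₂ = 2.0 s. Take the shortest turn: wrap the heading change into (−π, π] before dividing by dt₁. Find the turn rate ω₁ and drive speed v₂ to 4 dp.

ω₁ = -1.5708, v₂ = 3.7500

heading to target = atan2(2−2, -2.5−5) = 3.1416
Δθ = wrap(3.1416 − -0.7854) = -2.3562; ω₁ = Δθ/dt₁ = -1.5708
distance = √((-2.5−5)² + (2−2)²) = 7.5000; v₂ = distance/dt₂ = 3.7500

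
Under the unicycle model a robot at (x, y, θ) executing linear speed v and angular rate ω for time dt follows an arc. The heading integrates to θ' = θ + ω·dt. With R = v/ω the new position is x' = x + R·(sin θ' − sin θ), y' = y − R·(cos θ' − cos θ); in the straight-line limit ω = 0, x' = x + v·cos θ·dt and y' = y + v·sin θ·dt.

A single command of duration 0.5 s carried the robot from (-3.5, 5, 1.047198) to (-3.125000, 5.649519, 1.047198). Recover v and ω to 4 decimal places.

Δθ = 1.047198 − 1.047198 = 0.000000
ω = Δθ/dt = 0.000000/0.5 = 0.0000
ω = 0 → v = (Δx·cos θ + Δy·sin θ)/dt = 1.5000

v = 1.5000, ω = 0.0000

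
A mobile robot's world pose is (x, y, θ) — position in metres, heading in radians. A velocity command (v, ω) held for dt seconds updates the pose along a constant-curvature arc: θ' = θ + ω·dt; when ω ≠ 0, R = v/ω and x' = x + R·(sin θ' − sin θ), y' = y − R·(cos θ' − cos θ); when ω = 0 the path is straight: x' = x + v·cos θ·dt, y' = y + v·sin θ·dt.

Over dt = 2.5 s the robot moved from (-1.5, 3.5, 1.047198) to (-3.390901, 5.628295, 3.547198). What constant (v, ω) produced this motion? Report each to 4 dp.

v = 1.5000, ω = 1.0000

Δθ = 3.547198 − 1.047198 = 2.500000
ω = Δθ/dt = 2.500000/2.5 = 1.0000
R = −Δy/(cos θ' − cos θ) = 1.5000
v = R·ω = 1.5000·1.0000 = 1.5000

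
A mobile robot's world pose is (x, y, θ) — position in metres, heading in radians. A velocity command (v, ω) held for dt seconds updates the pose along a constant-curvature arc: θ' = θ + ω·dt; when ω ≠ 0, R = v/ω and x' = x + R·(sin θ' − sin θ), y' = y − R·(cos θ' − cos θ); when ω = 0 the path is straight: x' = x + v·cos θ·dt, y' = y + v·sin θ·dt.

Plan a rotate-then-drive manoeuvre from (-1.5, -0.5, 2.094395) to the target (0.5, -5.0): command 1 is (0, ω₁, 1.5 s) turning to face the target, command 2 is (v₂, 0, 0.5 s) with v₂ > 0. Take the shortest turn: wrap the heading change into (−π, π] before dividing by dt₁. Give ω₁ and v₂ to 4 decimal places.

heading to target = atan2(-5−-0.5, 0.5−-1.5) = -1.1526
Δθ = wrap(-1.1526 − 2.0944) = 3.0362; ω₁ = Δθ/dt₁ = 2.0241
distance = √((0.5−-1.5)² + (-5−-0.5)²) = 4.9244; v₂ = distance/dt₂ = 9.8489

ω₁ = 2.0241, v₂ = 9.8489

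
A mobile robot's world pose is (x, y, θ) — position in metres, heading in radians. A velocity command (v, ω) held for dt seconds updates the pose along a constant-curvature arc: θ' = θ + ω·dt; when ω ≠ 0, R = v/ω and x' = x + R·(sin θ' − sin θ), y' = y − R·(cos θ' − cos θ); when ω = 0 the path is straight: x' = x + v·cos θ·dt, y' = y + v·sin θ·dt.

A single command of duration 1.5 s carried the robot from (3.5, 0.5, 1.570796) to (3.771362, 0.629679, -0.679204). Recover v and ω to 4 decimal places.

v = 0.2500, ω = -1.5000

Δθ = -0.679204 − 1.570796 = -2.250000
ω = Δθ/dt = -2.250000/1.5 = -1.5000
R = Δx/(sin θ' − sin θ) = -0.1667
v = R·ω = -0.1667·-1.5000 = 0.2500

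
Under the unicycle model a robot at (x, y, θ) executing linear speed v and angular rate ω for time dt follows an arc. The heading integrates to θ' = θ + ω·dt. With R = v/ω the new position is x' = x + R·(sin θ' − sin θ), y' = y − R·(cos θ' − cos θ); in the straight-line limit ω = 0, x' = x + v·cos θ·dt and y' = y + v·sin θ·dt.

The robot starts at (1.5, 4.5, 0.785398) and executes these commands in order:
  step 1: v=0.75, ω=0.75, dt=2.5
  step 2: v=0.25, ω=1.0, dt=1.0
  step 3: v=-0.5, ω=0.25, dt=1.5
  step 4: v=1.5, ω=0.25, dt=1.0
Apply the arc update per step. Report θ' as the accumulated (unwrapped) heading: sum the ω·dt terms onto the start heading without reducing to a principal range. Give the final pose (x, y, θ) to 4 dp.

(0.7988, 5.2991, 4.2854)

step 1: θ'=2.6604 (R=1.0000) → pose (1.2557, 6.0935, 2.6604)
step 2: θ'=3.6604 (R=0.2500) → pose (1.0161, 6.0890, 3.6604)
step 3: θ'=4.0354 (R=-2.0000) → pose (1.5833, 6.5730, 4.0354)
step 4: θ'=4.2854 (R=6.0000) → pose (0.7988, 5.2991, 4.2854)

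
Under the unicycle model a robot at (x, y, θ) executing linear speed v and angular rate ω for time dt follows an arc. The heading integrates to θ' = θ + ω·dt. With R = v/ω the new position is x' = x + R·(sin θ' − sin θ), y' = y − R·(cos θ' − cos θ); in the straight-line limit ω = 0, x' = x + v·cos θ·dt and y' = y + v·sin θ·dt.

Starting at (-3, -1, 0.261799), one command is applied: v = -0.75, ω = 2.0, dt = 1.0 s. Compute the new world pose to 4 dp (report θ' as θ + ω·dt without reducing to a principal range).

θ' = 0.2618 + 2.0·1.0 = 2.2618
R = v/ω = -0.75/2.0 = -0.3750
x' = -3 + -0.3750·(sin 2.2618 − sin 0.2618) = -3.1919
y' = -1 − -0.3750·(cos 2.2618 − cos 0.2618) = -1.6012

(-3.1919, -1.6012, 2.2618)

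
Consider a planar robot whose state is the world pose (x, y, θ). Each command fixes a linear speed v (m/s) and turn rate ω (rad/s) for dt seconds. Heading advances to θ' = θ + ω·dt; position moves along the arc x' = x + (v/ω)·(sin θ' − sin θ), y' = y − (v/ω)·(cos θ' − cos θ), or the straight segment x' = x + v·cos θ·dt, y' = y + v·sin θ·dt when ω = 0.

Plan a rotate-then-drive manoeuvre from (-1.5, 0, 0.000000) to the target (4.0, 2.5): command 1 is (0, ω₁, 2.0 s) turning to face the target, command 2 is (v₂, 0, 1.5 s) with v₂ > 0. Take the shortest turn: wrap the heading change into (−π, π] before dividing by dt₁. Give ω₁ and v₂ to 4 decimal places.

heading to target = atan2(2.5−0, 4−-1.5) = 0.4266
Δθ = wrap(0.4266 − 0.0000) = 0.4266; ω₁ = Δθ/dt₁ = 0.2133
distance = √((4−-1.5)² + (2.5−0)²) = 6.0415; v₂ = distance/dt₂ = 4.0277

ω₁ = 0.2133, v₂ = 4.0277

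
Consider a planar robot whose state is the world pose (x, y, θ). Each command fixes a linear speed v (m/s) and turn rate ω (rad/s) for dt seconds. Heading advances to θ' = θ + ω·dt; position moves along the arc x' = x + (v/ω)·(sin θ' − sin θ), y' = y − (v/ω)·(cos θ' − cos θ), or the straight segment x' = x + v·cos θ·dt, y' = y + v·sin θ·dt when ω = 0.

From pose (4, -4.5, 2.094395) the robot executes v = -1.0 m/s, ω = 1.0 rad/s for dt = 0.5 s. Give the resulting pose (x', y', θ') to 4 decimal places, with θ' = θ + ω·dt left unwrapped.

(4.3457, -4.8540, 2.5944)

θ' = 2.0944 + 1.0·0.5 = 2.5944
R = v/ω = -1.0/1.0 = -1.0000
x' = 4 + -1.0000·(sin 2.5944 − sin 2.0944) = 4.3457
y' = -4.5 − -1.0000·(cos 2.5944 − cos 2.0944) = -4.8540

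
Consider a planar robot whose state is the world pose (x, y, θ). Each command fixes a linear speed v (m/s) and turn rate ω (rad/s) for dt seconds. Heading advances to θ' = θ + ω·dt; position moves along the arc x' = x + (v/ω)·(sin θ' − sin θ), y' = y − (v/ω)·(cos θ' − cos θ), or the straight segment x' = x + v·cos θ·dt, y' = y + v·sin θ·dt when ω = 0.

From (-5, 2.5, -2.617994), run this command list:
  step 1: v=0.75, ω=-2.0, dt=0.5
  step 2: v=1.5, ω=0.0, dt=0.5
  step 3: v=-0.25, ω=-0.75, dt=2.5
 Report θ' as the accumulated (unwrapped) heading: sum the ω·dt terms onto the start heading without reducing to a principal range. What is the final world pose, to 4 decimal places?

(-5.9420, 2.3047, -5.4930)

step 1: θ'=-3.6180 (R=-0.3750) → pose (-5.3595, 2.4915, -3.6180)
step 2: θ'=-3.6180 (straight) → pose (-6.0260, 2.8355, -3.6180)
step 3: θ'=-5.4930 (R=0.3333) → pose (-5.9420, 2.3047, -5.4930)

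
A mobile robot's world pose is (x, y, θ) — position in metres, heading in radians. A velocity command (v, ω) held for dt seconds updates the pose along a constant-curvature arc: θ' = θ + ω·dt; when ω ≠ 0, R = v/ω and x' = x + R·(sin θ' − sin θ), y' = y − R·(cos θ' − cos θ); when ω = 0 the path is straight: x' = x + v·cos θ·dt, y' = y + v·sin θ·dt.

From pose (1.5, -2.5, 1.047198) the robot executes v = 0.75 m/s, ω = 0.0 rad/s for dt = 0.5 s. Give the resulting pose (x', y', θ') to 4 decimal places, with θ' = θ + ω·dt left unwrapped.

θ' = 1.0472 + 0.0·0.5 = 1.0472
ω = 0 → straight: x' = 1.5 + 0.75·cos(1.0472)·0.5 = 1.6875
y' = -2.5 + 0.75·sin(1.0472)·0.5 = -2.1752

(1.6875, -2.1752, 1.0472)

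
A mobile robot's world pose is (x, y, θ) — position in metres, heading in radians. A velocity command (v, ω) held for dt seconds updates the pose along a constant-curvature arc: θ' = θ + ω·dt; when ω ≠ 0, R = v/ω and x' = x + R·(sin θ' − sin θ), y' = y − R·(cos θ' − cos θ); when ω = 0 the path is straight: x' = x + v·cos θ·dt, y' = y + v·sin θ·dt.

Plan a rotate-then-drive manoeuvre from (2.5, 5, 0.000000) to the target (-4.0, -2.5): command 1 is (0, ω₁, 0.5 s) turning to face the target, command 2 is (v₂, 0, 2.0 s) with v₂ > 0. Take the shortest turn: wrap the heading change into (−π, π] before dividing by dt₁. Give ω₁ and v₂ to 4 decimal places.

ω₁ = -4.5698, v₂ = 4.9624

heading to target = atan2(-2.5−5, -4−2.5) = -2.2849
Δθ = wrap(-2.2849 − 0.0000) = -2.2849; ω₁ = Δθ/dt₁ = -4.5698
distance = √((-4−2.5)² + (-2.5−5)²) = 9.9247; v₂ = distance/dt₂ = 4.9624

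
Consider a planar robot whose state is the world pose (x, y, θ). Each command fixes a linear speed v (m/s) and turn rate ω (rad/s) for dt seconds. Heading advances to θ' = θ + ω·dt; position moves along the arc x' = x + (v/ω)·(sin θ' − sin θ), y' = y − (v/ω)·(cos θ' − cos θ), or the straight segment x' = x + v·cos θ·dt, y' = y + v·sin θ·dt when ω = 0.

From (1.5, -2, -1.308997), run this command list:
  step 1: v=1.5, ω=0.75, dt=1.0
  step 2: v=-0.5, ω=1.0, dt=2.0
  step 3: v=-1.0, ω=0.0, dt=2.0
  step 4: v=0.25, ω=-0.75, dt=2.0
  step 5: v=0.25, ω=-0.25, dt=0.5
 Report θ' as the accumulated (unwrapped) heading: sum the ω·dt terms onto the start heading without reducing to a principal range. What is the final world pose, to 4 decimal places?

(1.8255, -5.2458, -0.1840)

step 1: θ'=-0.5590 (R=2.0000) → pose (2.3712, -3.1779, -0.5590)
step 2: θ'=1.4410 (R=-0.5000) → pose (1.6102, -3.5371, 1.4410)
step 3: θ'=1.4410 (straight) → pose (1.3514, -5.5203, 1.4410)
step 4: θ'=-0.0590 (R=-0.3333) → pose (1.7015, -5.2307, -0.0590)
step 5: θ'=-0.1840 (R=-1.0000) → pose (1.8255, -5.2458, -0.1840)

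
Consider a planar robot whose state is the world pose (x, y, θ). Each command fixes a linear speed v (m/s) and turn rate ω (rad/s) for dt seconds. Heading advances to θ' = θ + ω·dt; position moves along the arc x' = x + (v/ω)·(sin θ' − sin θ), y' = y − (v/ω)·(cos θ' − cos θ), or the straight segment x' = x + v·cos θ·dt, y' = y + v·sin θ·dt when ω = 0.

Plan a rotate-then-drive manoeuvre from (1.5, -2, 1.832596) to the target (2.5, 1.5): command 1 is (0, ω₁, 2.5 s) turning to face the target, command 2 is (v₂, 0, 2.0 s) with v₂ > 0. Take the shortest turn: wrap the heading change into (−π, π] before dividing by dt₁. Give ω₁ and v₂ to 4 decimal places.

ω₁ = -0.2160, v₂ = 1.8200

heading to target = atan2(1.5−-2, 2.5−1.5) = 1.2925
Δθ = wrap(1.2925 − 1.8326) = -0.5401; ω₁ = Δθ/dt₁ = -0.2160
distance = √((2.5−1.5)² + (1.5−-2)²) = 3.6401; v₂ = distance/dt₂ = 1.8200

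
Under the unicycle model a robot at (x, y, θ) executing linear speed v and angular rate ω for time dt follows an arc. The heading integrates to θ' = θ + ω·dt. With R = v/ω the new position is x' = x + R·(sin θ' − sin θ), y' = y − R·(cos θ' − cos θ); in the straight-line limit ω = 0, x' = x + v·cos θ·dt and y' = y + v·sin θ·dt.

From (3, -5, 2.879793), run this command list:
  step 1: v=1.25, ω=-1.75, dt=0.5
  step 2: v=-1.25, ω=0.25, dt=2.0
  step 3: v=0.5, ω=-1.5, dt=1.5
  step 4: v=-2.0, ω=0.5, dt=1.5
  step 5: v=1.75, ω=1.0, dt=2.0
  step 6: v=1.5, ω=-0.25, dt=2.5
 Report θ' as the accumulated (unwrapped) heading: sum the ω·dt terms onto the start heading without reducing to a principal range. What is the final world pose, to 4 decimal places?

(-2.7152, -3.3887, 2.3798)

step 1: θ'=2.0048 (R=-0.7143) → pose (2.5368, -4.6104, 2.0048)
step 2: θ'=2.5048 (R=-5.0000) → pose (4.1001, -6.5279, 2.5048)
step 3: θ'=0.2548 (R=-0.3333) → pose (4.2143, -5.9374, 0.2548)
step 4: θ'=1.0048 (R=-4.0000) → pose (1.8463, -7.6632, 1.0048)
step 5: θ'=3.0048 (R=1.7500) → pose (0.6079, -4.9910, 3.0048)
step 6: θ'=2.3798 (R=-6.0000) → pose (-2.7152, -3.3887, 2.3798)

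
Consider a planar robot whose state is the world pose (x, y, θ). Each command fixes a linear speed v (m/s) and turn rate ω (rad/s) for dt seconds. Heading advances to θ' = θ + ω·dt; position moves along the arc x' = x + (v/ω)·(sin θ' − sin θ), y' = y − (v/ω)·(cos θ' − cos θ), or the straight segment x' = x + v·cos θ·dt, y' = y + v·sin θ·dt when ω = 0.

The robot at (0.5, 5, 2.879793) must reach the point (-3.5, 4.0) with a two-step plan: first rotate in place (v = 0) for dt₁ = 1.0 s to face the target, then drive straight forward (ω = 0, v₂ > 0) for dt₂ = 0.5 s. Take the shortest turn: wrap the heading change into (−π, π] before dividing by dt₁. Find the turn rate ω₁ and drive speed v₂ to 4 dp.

heading to target = atan2(4−5, -3.5−0.5) = -2.8966
Δθ = wrap(-2.8966 − 2.8798) = 0.5068; ω₁ = Δθ/dt₁ = 0.5068
distance = √((-3.5−0.5)² + (4−5)²) = 4.1231; v₂ = distance/dt₂ = 8.2462

ω₁ = 0.5068, v₂ = 8.2462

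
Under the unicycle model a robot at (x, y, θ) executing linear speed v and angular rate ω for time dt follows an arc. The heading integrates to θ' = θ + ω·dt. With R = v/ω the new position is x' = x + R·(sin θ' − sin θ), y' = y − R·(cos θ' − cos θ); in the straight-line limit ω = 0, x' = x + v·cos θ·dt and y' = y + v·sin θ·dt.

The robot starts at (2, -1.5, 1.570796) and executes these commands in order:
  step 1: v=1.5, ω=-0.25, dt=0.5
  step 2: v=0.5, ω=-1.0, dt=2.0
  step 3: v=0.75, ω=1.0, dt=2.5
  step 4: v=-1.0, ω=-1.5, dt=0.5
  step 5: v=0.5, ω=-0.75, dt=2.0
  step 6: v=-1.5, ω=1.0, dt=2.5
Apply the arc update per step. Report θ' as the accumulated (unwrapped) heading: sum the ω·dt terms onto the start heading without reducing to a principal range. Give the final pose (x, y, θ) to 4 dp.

step 1: θ'=1.4458 (R=-6.0000) → pose (2.0468, -0.7520, 1.4458)
step 2: θ'=-0.5542 (R=-0.5000) → pose (2.8060, -0.3891, -0.5542)
step 3: θ'=1.9458 (R=0.7500) → pose (3.8986, 0.5233, 1.9458)
step 4: θ'=1.1958 (R=0.6667) → pose (3.8986, 0.0350, 1.1958)
step 5: θ'=-0.3042 (R=-0.6667) → pose (4.7187, 0.4268, -0.3042)
step 6: θ'=2.1958 (R=-1.5000) → pose (3.0529, -1.8819, 2.1958)

(3.0529, -1.8819, 2.1958)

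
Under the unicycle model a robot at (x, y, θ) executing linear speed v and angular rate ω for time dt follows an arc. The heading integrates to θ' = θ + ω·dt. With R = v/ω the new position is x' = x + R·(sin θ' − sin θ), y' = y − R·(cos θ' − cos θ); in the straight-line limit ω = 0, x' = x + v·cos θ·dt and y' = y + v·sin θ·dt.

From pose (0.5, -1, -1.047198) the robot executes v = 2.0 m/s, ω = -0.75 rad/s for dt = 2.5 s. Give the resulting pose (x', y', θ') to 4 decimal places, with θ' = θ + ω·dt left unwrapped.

θ' = -1.0472 + -0.75·2.5 = -2.9222
R = v/ω = 2.0/-0.75 = -2.6667
x' = 0.5 + -2.6667·(sin -2.9222 − sin -1.0472) = -1.2290
y' = -1 − -2.6667·(cos -2.9222 − cos -1.0472) = -4.9361

(-1.2290, -4.9361, -2.9222)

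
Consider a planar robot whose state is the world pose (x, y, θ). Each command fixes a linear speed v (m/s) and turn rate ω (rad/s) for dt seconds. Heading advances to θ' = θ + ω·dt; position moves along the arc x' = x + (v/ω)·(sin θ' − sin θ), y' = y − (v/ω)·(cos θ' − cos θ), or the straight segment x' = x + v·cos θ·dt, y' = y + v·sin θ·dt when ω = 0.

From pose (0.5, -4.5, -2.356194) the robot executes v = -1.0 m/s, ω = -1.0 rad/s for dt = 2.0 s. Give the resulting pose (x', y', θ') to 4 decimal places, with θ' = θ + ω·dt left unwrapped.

θ' = -2.3562 + -1.0·2.0 = -4.3562
R = v/ω = -1.0/-1.0 = 1.0000
x' = 0.5 + 1.0000·(sin -4.3562 − sin -2.3562) = 2.1443
y' = -4.5 − 1.0000·(cos -4.3562 − cos -2.3562) = -4.8584

(2.1443, -4.8584, -4.3562)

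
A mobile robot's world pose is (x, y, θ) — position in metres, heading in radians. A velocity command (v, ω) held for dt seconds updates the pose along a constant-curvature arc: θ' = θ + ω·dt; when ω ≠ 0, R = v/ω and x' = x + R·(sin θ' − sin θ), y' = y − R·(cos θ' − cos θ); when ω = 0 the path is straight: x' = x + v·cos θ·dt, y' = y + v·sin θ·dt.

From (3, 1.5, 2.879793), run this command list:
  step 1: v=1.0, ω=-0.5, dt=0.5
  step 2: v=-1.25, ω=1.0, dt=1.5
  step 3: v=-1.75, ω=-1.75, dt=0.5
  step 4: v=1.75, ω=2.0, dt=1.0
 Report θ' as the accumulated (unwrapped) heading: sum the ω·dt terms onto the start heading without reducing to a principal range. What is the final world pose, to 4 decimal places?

(4.2656, 1.2125, 5.2548)

step 1: θ'=2.6298 (R=-2.0000) → pose (2.5381, 1.6881, 2.6298)
step 2: θ'=4.1298 (R=-1.2500) → pose (4.1941, 2.0902, 4.1298)
step 3: θ'=3.2548 (R=1.0000) → pose (4.9162, 2.5336, 3.2548)
step 4: θ'=5.2548 (R=0.8750) → pose (4.2656, 1.2125, 5.2548)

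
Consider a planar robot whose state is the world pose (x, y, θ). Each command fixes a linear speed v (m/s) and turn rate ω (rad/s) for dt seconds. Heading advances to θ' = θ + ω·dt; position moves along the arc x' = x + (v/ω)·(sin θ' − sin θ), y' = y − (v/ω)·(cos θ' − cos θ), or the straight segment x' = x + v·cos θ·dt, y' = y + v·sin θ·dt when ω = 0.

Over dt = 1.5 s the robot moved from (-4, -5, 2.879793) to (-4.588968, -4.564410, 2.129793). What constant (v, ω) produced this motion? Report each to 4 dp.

v = 0.5000, ω = -0.5000

Δθ = 2.129793 − 2.879793 = -0.750000
ω = Δθ/dt = -0.750000/1.5 = -0.5000
R = Δx/(sin θ' − sin θ) = -1.0000
v = R·ω = -1.0000·-0.5000 = 0.5000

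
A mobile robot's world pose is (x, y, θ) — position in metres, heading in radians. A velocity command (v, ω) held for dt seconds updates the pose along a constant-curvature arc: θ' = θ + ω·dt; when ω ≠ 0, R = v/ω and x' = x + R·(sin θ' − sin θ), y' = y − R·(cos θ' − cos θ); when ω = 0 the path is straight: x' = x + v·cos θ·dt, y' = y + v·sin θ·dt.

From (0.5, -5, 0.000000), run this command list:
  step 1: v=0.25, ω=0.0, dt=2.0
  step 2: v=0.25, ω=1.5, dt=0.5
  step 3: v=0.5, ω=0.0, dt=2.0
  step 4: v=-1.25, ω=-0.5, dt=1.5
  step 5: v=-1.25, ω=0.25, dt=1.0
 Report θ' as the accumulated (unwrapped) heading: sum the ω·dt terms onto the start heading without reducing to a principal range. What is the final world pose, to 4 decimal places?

(-1.0958, -5.0999, 0.2500)

step 1: θ'=0.0000 (straight) → pose (1.0000, -5.0000, 0.0000)
step 2: θ'=0.7500 (R=0.1667) → pose (1.1136, -4.9553, 0.7500)
step 3: θ'=0.7500 (straight) → pose (1.8453, -4.2736, 0.7500)
step 4: θ'=0.0000 (R=2.5000) → pose (0.1412, -4.9444, 0.0000)
step 5: θ'=0.2500 (R=-5.0000) → pose (-1.0958, -5.0999, 0.2500)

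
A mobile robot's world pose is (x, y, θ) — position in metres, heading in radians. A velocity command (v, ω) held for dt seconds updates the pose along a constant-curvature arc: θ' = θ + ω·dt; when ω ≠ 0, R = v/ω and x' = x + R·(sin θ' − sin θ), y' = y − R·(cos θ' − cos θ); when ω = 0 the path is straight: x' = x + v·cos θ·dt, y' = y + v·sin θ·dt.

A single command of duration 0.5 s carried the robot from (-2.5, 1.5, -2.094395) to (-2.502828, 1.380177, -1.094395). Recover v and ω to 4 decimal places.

Δθ = -1.094395 − -2.094395 = 1.000000
ω = Δθ/dt = 1.000000/0.5 = 2.0000
R = −Δy/(cos θ' − cos θ) = 0.1250
v = R·ω = 0.1250·2.0000 = 0.2500

v = 0.2500, ω = 2.0000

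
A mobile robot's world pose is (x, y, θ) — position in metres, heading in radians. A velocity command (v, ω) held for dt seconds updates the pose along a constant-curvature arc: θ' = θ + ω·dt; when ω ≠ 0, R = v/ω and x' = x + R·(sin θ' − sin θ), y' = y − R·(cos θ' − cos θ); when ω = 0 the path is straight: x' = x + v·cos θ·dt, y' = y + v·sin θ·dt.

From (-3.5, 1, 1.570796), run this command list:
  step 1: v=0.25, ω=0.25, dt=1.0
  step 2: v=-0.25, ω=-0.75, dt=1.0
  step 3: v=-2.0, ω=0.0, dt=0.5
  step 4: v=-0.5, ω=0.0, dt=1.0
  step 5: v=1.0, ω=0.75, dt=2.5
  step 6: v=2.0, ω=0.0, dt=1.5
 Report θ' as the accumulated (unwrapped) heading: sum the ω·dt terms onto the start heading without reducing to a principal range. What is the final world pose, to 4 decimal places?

step 1: θ'=1.8208 (R=1.0000) → pose (-3.5311, 1.2474, 1.8208)
step 2: θ'=1.0708 (R=0.3333) → pose (-3.5615, 1.0051, 1.0708)
step 3: θ'=1.0708 (straight) → pose (-4.0410, 0.1275, 1.0708)
step 4: θ'=1.0708 (straight) → pose (-4.2807, -0.3112, 1.0708)
step 5: θ'=2.9458 (R=1.3333) → pose (-5.1914, 1.6358, 2.9458)
step 6: θ'=2.9458 (straight) → pose (-8.1341, 2.2195, 2.9458)

(-8.1341, 2.2195, 2.9458)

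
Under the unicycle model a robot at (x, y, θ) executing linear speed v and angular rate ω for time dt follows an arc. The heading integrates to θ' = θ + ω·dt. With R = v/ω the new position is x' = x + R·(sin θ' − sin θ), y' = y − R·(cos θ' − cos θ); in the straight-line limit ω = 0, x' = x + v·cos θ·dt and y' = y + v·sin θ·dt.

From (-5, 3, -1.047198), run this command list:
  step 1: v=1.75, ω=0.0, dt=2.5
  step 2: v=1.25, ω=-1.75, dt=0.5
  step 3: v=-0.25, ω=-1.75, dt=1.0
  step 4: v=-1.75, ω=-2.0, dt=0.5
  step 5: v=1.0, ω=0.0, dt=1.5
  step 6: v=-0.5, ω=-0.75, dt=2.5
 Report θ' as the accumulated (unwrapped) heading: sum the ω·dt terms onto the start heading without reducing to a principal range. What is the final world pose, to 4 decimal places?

(-3.0229, -1.2089, -6.5472)

step 1: θ'=-1.0472 (straight) → pose (-2.8125, -0.7889, -1.0472)
step 2: θ'=-1.9222 (R=-0.7143) → pose (-2.7605, -1.3919, -1.9222)
step 3: θ'=-3.6722 (R=0.1429) → pose (-2.5540, -1.3178, -3.6722)
step 4: θ'=-4.6722 (R=0.8750) → pose (-2.1225, -2.0374, -4.6722)
step 5: θ'=-4.6722 (straight) → pose (-2.1828, -0.5386, -4.6722)
step 6: θ'=-6.5472 (R=0.6667) → pose (-3.0229, -1.2089, -6.5472)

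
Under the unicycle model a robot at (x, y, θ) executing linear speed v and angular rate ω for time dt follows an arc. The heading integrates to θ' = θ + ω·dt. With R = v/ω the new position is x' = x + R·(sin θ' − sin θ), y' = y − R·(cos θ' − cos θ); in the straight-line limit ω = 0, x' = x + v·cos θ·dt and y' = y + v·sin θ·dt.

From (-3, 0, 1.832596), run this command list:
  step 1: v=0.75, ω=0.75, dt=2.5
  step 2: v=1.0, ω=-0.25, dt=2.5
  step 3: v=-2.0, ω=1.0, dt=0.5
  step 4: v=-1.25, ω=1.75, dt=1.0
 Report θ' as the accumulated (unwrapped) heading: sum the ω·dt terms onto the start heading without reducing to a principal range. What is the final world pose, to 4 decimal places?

step 1: θ'=3.7076 (R=1.0000) → pose (-4.5022, 0.5852, 3.7076)
step 2: θ'=3.0826 (R=-4.0000) → pose (-6.8831, -0.0316, 3.0826)
step 3: θ'=3.5826 (R=-2.0000) → pose (-5.9115, 0.1563, 3.5826)
step 4: θ'=5.3326 (R=-0.7143) → pose (-5.6351, 1.2174, 5.3326)

(-5.6351, 1.2174, 5.3326)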